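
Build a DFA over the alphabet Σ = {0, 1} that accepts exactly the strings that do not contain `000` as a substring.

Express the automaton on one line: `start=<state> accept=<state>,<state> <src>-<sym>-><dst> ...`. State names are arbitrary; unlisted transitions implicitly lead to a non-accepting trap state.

start=S0 accept=S0,S1,S2 S0-0->S1 S0-1->S0 S1-0->S2 S1-1->S0 S2-0->S3 S2-1->S0 S3-0->S3 S3-1->S3

This is the complement of 'contains `000`'. Use the same substring-matching states — S0 through S3 holding how much of `000` has just been matched — but flip the accepting set: everything except the trap S3 accepts.
With 4 states:
        0   1  
>* S0   S1  S0 
 * S1   S2  S0 
 * S2   S3  S0 
   S3   S3  S3 
(> = start, * = accepting)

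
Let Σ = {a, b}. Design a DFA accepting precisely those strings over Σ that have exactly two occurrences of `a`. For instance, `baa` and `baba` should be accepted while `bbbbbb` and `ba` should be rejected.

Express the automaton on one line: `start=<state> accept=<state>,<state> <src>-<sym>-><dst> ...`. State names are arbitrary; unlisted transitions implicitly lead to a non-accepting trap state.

Only the number of `a`s matters, and only up to 3. Make a chain q0 → q1 → q2 → q3 advanced by each `a` (with q3 absorbing); every other symbol self-loops. The accepting set is {q2}.
A 4-state machine:
        a   b  
>  q0   q1  q0 
   q1   q2  q1 
 * q2   q3  q2 
   q3   q3  q3 
(> = start, * = accepting)

start=q0 accept=q2 q0-a->q1 q0-b->q0 q1-a->q2 q1-b->q1 q2-a->q3 q2-b->q2 q3-a->q3 q3-b->q3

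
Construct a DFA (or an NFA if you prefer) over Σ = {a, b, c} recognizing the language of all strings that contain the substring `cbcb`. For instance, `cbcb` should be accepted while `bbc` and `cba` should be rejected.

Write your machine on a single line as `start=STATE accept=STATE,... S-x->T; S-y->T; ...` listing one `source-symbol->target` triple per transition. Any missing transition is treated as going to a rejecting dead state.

Track how much of `cbcb` has been matched so far: state q0 is no progress, q4 is the absorbing accept state reached once `cbcb` has occurred. Intermediate states record partial matches; on a mismatch, fall back to the longest reusable overlap.
5 states suffice.
        a   b   c  
>  q0   q0  q0  q1 
   q1   q0  q2  q1 
   q2   q0  q0  q3 
   q3   q0  q4  q1 
 * q4   q4  q4  q4 
(> = start, * = accepting)

start=q0; accept=q4; q0-a->q0; q0-b->q0; q0-c->q1; q1-a->q0; q1-b->q2; q1-c->q1; q2-a->q0; q2-b->q0; q2-c->q3; q3-a->q0; q3-b->q4; q3-c->q1; q4-a->q4; q4-b->q4; q4-c->q4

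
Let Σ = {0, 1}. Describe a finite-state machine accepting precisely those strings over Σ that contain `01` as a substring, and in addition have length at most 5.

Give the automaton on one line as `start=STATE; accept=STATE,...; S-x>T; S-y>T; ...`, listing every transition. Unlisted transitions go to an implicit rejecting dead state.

Build one automaton per condition and run them in lockstep. The first has 3 states tracking whether and how much of `01` has been seen; the second has 7 states tracking the input length, saturating at 6. A product state is a pair (one from each), accepting exactly when both do.
          0    1  
>  S0     S1   S2 
   S1     S3   S4 
   S2     S3   S5 
   S3     S6   S7 
 * S4     S7   S7 
   S5     S6   S8 
   S6     S9  S10 
 * S7    S10  S10 
   S8     S9  S11 
   S9    S12  S13 
 * S10   S13  S13 
   S11   S12  S14 
   S12   S15  S16 
 * S13   S16  S16 
   S14   S15  S17 
   S15   S15  S16 
   S16   S16  S16 
   S17   S15  S17 
(> = start, * = accepting)

start=S0; accept=S4,S7,S10,S13; S0-0>S1; S0-1>S2; S1-0>S3; S1-1>S4; S2-0>S3; S2-1>S5; S3-0>S6; S3-1>S7; S4-0>S7; S4-1>S7; S5-0>S6; S5-1>S8; S6-0>S9; S6-1>S10; S7-0>S10; S7-1>S10; S8-0>S9; S8-1>S11; S9-0>S12; S9-1>S13; S10-0>S13; S10-1>S13; S11-0>S12; S11-1>S14; S12-0>S15; S12-1>S16; S13-0>S16; S13-1>S16; S14-0>S15; S14-1>S17; S15-0>S15; S15-1>S16; S16-0>S16; S16-1>S16; S17-0>S15; S17-1>S17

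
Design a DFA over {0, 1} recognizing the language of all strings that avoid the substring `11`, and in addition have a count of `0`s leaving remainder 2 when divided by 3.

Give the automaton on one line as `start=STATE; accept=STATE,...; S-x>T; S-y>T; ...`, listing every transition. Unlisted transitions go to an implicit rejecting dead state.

start=q0; accept=q3,q6; q0-0>q1; q0-1>q2; q1-0>q3; q1-1>q4; q2-0>q1; q2-1>q5; q3-0>q0; q3-1>q6; q4-0>q3; q4-1>q5; q5-0>q5; q5-1>q5; q6-0>q0; q6-1>q5

Handle the two conditions separately and then intersect. One (3 states) tracks partial matches of the forbidden pattern `11`; the other (3 states) tracks the count of `0`s modulo 3. Each combined state is a pair, one component from each; accept when both components accept. Minimizing collapses redundant product states.
        0   1  
>  q0   q1  q2 
   q1   q3  q4 
   q2   q1  q5 
 * q3   q0  q6 
   q4   q3  q5 
   q5   q5  q5 
 * q6   q0  q5 
(> = start, * = accepting)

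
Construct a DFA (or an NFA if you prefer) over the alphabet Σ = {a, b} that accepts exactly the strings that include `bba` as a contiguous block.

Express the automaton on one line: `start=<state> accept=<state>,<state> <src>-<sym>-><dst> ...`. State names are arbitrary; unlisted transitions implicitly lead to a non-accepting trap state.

start=q0 accept=q3 q0-a->q0 q0-b->q1 q1-a->q0 q1-b->q2 q2-a->q3 q2-b->q2 q3-a->q3 q3-b->q3

Track how much of `bba` has been matched so far: state q0 is no progress, q3 is the absorbing accept state reached once `bba` has occurred. Intermediate states record partial matches; on a mismatch, fall back to the longest reusable overlap.
        a   b  
>  q0   q0  q1 
   q1   q0  q2 
   q2   q3  q2 
 * q3   q3  q3 
(> = start, * = accepting)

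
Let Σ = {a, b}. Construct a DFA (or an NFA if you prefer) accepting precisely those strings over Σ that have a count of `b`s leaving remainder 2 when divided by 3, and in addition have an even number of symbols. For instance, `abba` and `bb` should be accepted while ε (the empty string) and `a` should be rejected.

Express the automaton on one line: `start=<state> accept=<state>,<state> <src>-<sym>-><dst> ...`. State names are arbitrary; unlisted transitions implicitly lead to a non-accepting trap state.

Handle the two conditions separately and then intersect. The first has 3 states tracking the count of `b`s modulo 3; the second has 2 states tracking the input length modulo 2. A product state is a pair (one from each), accepting exactly when both do.
With 6 states:
        a   b  
>  S0   S1  S2 
   S1   S0  S3 
   S2   S3  S4 
   S3   S2  S5 
 * S4   S5  S1 
   S5   S4  S0 
(> = start, * = accepting)

start=S0 accept=S4 S0-a->S1 S0-b->S2 S1-a->S0 S1-b->S3 S2-a->S3 S2-b->S4 S3-a->S2 S3-b->S5 S4-a->S5 S4-b->S1 S5-a->S4 S5-b->S0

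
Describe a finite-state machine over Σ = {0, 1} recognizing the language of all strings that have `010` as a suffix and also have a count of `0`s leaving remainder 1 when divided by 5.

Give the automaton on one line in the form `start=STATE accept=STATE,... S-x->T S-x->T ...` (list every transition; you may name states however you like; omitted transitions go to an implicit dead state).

Run two small machines in parallel and take their product. One (4 states) tracks how much of the suffix `010` has currently been matched; the other (5 states) tracks the count of `0`s modulo 5. Each combined state is a pair, one component from each; accept when both components accept. After merging equivalent states the machine shrinks.
        0   1  
>  q0   q1  q0 
   q1   q2  q1 
   q2   q3  q2 
   q3   q4  q3 
   q4   q5  q4 
   q5   q1  q6 
   q6   q7  q0 
 * q7   q2  q1 
(> = start, * = accepting)

start=q0 accept=q7 q0-0->q1 q0-1->q0 q1-0->q2 q1-1->q1 q2-0->q3 q2-1->q2 q3-0->q4 q3-1->q3 q4-0->q5 q4-1->q4 q5-0->q1 q5-1->q6 q6-0->q7 q6-1->q0 q7-0->q2 q7-1->q1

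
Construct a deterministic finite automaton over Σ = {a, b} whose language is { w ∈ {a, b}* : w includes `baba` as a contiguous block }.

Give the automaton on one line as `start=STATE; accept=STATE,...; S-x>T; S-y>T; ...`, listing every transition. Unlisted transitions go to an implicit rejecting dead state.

States q0..q3 record the length of the longest prefix of `baba` that matches the current input suffix. Reaching q4 means `baba` has been seen, and we stay there forever. Accept from q4.
With 5 states:
        a   b  
>  q0   q0  q1 
   q1   q2  q1 
   q2   q0  q3 
   q3   q4  q1 
 * q4   q4  q4 
(> = start, * = accepting)

start=q0; accept=q4; q0-a>q0; q0-b>q1; q1-a>q2; q1-b>q1; q2-a>q0; q2-b>q3; q3-a>q4; q3-b>q1; q4-a>q4; q4-b>q4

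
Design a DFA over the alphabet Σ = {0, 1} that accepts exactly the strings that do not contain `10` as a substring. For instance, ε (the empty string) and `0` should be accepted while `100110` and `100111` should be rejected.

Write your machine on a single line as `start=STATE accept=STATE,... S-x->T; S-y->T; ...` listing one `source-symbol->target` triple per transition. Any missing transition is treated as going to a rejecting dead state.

Track partial matches of the forbidden pattern `10`. State q2 is a dead state reached once `10` has occurred; every other state accepts. q0 means no part of `10` is currently matched.
With 3 states:
        0   1  
>* q0   q0  q1 
 * q1   q2  q1 
   q2   q2  q2 
(> = start, * = accepting)

start=q0; accept=q0,q1; q0-0->q0; q0-1->q1; q1-0->q2; q1-1->q1; q2-0->q2; q2-1->q2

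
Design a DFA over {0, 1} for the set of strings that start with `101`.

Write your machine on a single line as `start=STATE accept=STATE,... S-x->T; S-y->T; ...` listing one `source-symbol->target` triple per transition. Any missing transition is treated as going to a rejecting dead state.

start=q0; accept=q3; q0-0->q4; q0-1->q1; q1-0->q2; q1-1->q4; q2-0->q4; q2-1->q3; q3-0->q3; q3-1->q3; q4-0->q4; q4-1->q4

Walk along `101` while the input agrees: from q0 take `1` to q1, and so on. Any deviation drops to the rejecting sink q4. Once q3 is reached the prefix is confirmed and every continuation is accepted.
With 5 states:
        0   1  
>  q0   q4  q1 
   q1   q2  q4 
   q2   q4  q3 
 * q3   q3  q3 
   q4   q4  q4 
(> = start, * = accepting)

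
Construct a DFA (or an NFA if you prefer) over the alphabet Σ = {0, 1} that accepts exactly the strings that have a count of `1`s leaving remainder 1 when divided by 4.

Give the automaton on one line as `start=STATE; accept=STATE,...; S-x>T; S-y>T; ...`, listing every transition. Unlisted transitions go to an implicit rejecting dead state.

start=q0; accept=q1; q0-0>q0; q0-1>q1; q1-0>q1; q1-1>q2; q2-0>q2; q2-1>q3; q3-0>q3; q3-1>q0

The only thing that matters is how many `1`s have appeared, reduced mod 4. Use one state per residue: q0 for 0, …, q3 for 3. Reading `1` moves to the next residue; anything else stays put. q1 is accepting.
        0   1  
>  q0   q0  q1 
 * q1   q1  q2 
   q2   q2  q3 
   q3   q3  q0 
(> = start, * = accepting)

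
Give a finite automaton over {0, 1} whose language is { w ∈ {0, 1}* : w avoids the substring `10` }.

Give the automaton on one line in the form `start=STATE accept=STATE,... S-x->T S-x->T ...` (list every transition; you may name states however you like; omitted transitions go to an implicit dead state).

Track partial matches of the forbidden pattern `10`. State S2 is a dead state reached once `10` has occurred; every other state accepts. S0 means no part of `10` is currently matched.
3 states suffice.
        0   1  
>* S0   S0  S1 
 * S1   S2  S1 
   S2   S2  S2 
(> = start, * = accepting)

start=S0 accept=S0,S1 S0-0->S0 S0-1->S1 S1-0->S2 S1-1->S1 S2-0->S2 S2-1->S2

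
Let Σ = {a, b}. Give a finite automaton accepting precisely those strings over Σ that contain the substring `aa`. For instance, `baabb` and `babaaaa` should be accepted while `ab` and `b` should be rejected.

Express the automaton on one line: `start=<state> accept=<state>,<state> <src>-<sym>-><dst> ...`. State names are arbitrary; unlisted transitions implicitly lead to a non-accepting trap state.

States q0..q1 record the length of the longest prefix of `aa` that matches the current input suffix. Reaching q2 means `aa` has been seen, and we stay there forever. Accept from q2.
        a   b  
>  q0   q1  q0 
   q1   q2  q0 
 * q2   q2  q2 
(> = start, * = accepting)

start=q0 accept=q2 q0-a->q1 q0-b->q0 q1-a->q2 q1-b->q0 q2-a->q2 q2-b->q2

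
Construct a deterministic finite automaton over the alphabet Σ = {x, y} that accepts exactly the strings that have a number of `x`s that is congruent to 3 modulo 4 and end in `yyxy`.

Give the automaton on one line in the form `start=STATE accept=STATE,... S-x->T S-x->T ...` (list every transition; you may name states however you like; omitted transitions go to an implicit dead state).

start=q0 accept=q7 q0-x->q1 q0-y->q0 q1-x->q2 q1-y->q1 q2-x->q3 q2-y->q4 q3-x->q0 q3-y->q3 q4-x->q3 q4-y->q5 q5-x->q6 q5-y->q5 q6-x->q0 q6-y->q7 q7-x->q0 q7-y->q3

Handle the two conditions separately and then intersect. The first has 4 states tracking the count of `x`s modulo 4; the second has 5 states tracking how much of the suffix `yyxy` has currently been matched. A product state is a pair (one from each), accepting exactly when both do. Equivalent product states are then merged.
        x   y  
>  q0   q1  q0 
   q1   q2  q1 
   q2   q3  q4 
   q3   q0  q3 
   q4   q3  q5 
   q5   q6  q5 
   q6   q0  q7 
 * q7   q0  q3 
(> = start, * = accepting)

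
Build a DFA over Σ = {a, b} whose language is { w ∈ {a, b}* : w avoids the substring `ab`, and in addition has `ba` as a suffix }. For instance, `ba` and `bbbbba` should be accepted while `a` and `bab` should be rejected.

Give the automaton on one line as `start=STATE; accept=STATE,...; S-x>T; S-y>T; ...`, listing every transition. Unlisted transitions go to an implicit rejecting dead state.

Handle the two conditions separately and then intersect. The first has 3 states tracking partial matches of the forbidden pattern `ab`; the second has 3 states tracking how much of the suffix `ba` has currently been matched. A product state is a pair (one from each), accepting exactly when both do.
With 7 states:
        a   b  
>  q0   q1  q2 
   q1   q1  q3 
   q2   q4  q2 
   q3   q5  q3 
 * q4   q1  q3 
   q5   q6  q3 
   q6   q6  q3 
(> = start, * = accepting)

start=q0; accept=q4; q0-a>q1; q0-b>q2; q1-a>q1; q1-b>q3; q2-a>q4; q2-b>q2; q3-a>q5; q3-b>q3; q4-a>q1; q4-b>q3; q5-a>q6; q5-b>q3; q6-a>q6; q6-b>q3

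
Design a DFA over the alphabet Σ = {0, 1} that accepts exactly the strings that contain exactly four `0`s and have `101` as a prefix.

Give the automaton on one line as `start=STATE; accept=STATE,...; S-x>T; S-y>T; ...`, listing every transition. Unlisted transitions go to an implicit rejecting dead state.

Build one automaton per condition and run them in lockstep. One (6 states) tracks the count of `0`s, saturating at 5; the other (5 states) tracks whether the input so far still matches the prefix `101`. Each combined state is a pair, one component from each; accept when both components accept. Equivalent product states are then merged.
An 8-state machine:
       0  1 
>  A   B  C 
   B   B  B 
   C   D  B 
   D   B  E 
   E   F  E 
   F   G  F 
   G   H  G 
 * H   B  H 
(> = start, * = accepting)

start=A; accept=H; A-0>B; A-1>C; B-0>B; B-1>B; C-0>D; C-1>B; D-0>B; D-1>E; E-0>F; E-1>E; F-0>G; F-1>F; G-0>H; G-1>G; H-0>B; H-1>H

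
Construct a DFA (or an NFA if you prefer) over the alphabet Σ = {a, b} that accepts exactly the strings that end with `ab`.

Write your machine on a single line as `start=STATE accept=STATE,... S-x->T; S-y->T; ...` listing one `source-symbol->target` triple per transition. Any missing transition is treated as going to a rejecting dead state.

start=q0; accept=q2; q0-a->q1; q0-b->q0; q1-a->q1; q1-b->q2; q2-a->q1; q2-b->q0

Let each state record the length of the longest suffix of the input read so far that is also a prefix of `ab`. q1 means the last symbol is `a`; q2 means the last 2 symbols are `ab`. Accept only at q2, where the string currently ends in `ab`.
        a   b  
>  q0   q1  q0 
   q1   q1  q2 
 * q2   q1  q0 
(> = start, * = accepting)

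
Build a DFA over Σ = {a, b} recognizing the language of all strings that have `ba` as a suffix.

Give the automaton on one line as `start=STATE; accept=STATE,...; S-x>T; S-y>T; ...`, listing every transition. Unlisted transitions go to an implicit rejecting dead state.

Remember how much of `ba` the current input suffix matches. State q0 means no match yet; q1 means the last symbol is `b`; q2 means the last 2 symbols are `ba`. Only q2 accepts. On a mismatch, fall back to the longest proper suffix that is still a prefix of `ba`.
A 3-state machine:
        a   b  
>  q0   q0  q1 
   q1   q2  q1 
 * q2   q0  q1 
(> = start, * = accepting)

start=q0; accept=q2; q0-a>q0; q0-b>q1; q1-a>q2; q1-b>q1; q2-a>q0; q2-b>q1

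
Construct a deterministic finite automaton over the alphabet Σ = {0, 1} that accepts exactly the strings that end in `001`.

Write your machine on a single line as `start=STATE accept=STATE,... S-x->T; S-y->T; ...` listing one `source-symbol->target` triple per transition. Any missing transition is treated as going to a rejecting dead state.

start=s0; accept=s3; s0-0->s1; s0-1->s0; s1-0->s2; s1-1->s0; s2-0->s2; s2-1->s3; s3-0->s1; s3-1->s0

Remember how much of `001` the current input suffix matches. State s0 means no match yet; s1 means the last symbol is `0`; s2 means the last 2 symbols are `00`; s3 means the last 3 symbols are `001`. Only s3 accepts. On a mismatch, fall back to the longest proper suffix that is still a prefix of `001`.
With 4 states:
        0   1  
>  s0   s1  s0 
   s1   s2  s0 
   s2   s2  s3 
 * s3   s1  s0 
(> = start, * = accepting)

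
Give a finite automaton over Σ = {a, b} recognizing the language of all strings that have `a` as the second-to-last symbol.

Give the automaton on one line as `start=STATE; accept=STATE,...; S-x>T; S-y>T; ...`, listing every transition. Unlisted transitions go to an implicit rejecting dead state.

start=q0; accept=q3,q4; q0-a>q1; q0-b>q2; q1-a>q3; q1-b>q4; q2-a>q5; q2-b>q6; q3-a>q3; q3-b>q4; q4-a>q5; q4-b>q6; q5-a>q3; q5-b>q4; q6-a>q5; q6-b>q6

A DFA must remember the last 2 symbols (since which symbol is second-to-last isn't known until the input ends). Use one state per possible window of the last ≤2 symbols; accept from those whose window starts with `a`.
With 7 states:
        a   b  
>  q0   q1  q2 
   q1   q3  q4 
   q2   q5  q6 
 * q3   q3  q4 
 * q4   q5  q6 
   q5   q3  q4 
   q6   q5  q6 
(> = start, * = accepting)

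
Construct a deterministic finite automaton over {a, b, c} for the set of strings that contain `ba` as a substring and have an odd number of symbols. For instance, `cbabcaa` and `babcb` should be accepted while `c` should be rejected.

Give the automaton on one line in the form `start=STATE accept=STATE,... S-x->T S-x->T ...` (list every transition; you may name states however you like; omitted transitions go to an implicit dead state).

start=q0 accept=q5 q0-a->q1 q0-b->q2 q0-c->q1 q1-a->q0 q1-b->q3 q1-c->q0 q2-a->q4 q2-b->q3 q2-c->q0 q3-a->q5 q3-b->q2 q3-c->q1 q4-a->q5 q4-b->q5 q4-c->q5 q5-a->q4 q5-b->q4 q5-c->q4

Build one automaton per condition and run them in lockstep. One (3 states) tracks whether and how much of `ba` has been seen; the other (2 states) tracks the input length modulo 2. Each combined state is a pair, one component from each; accept when both components accept.
6 states suffice.
        a   b   c  
>  q0   q1  q2  q1 
   q1   q0  q3  q0 
   q2   q4  q3  q0 
   q3   q5  q2  q1 
   q4   q5  q5  q5 
 * q5   q4  q4  q4 
(> = start, * = accepting)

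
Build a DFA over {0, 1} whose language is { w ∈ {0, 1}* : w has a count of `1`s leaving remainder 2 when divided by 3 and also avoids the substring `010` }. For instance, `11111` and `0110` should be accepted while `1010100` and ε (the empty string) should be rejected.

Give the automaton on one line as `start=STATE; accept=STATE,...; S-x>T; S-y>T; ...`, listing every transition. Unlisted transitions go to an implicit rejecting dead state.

Run two small machines in parallel and take their product. The first has 3 states tracking the count of `1`s modulo 3; the second has 4 states tracking partial matches of the forbidden pattern `010`. A product state is a pair (one from each), accepting exactly when both do.
          0    1  
>  q0     q1   q2 
   q1     q1   q3 
   q2     q4   q5 
   q3     q6   q5 
   q4     q4   q7 
 * q5     q8   q0 
   q6     q6   q9 
 * q7     q9   q0 
 * q8     q8  q10 
   q9     q9  q11 
   q10   q11   q2 
   q11   q11   q6 
(> = start, * = accepting)

start=q0; accept=q5,q7,q8; q0-0>q1; q0-1>q2; q1-0>q1; q1-1>q3; q2-0>q4; q2-1>q5; q3-0>q6; q3-1>q5; q4-0>q4; q4-1>q7; q5-0>q8; q5-1>q0; q6-0>q6; q6-1>q9; q7-0>q9; q7-1>q0; q8-0>q8; q8-1>q10; q9-0>q9; q9-1>q11; q10-0>q11; q10-1>q2; q11-0>q11; q11-1>q6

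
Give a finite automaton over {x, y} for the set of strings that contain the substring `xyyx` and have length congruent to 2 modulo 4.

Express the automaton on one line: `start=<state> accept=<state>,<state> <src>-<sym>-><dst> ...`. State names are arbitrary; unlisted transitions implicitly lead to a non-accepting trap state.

Handle the two conditions separately and then intersect. One (5 states) tracks whether and how much of `xyyx` has been seen; the other (4 states) tracks the input length modulo 4. Each combined state is a pair, one component from each; accept when both components accept.
20 states suffice.
       x  y 
>  A   B  C 
   B   D  E 
   C   D  F 
   D   G  H 
   E   G  I 
   F   G  J 
   G   K  L 
   H   K  M 
   I   N  A 
   J   K  A 
   K   B  O 
   L   B  P 
   M   Q  C 
   N   Q  Q 
   O   D  R 
   P   S  F 
   Q   S  S 
   R   T  J 
 * S   T  T 
   T   N  N 
(> = start, * = accepting)

start=A accept=S A-x->B A-y->C B-x->D B-y->E C-x->D C-y->F D-x->G D-y->H E-x->G E-y->I F-x->G F-y->J G-x->K G-y->L H-x->K H-y->M I-x->N I-y->A J-x->K J-y->A K-x->B K-y->O L-x->B L-y->P M-x->Q M-y->C N-x->Q N-y->Q O-x->D O-y->R P-x->S P-y->F Q-x->S Q-y->S R-x->T R-y->J S-x->T S-y->T T-x->N T-y->N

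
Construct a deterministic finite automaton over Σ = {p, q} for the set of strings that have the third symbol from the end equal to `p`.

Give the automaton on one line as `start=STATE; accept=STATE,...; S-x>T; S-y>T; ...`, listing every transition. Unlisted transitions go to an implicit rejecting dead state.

Because acceptance depends on a position counted from the end, the machine has to buffer the most recent 3 symbols. Make each state the string of the last up-to-3 symbols read; on input `x` shift the window left and append `x`. Accept when the buffered window has length 3 and begins with `p`.
15 states suffice.
          p    q  
>  S0     S1   S2 
   S1     S3   S4 
   S2     S5   S6 
   S3     S7   S8 
   S4     S9  S10 
   S5    S11  S12 
   S6    S13  S14 
 * S7     S7   S8 
 * S8     S9  S10 
 * S9    S11  S12 
 * S10   S13  S14 
   S11    S7   S8 
   S12    S9  S10 
   S13   S11  S12 
   S14   S13  S14 
(> = start, * = accepting)

start=S0; accept=S7,S8,S9,S10; S0-p>S1; S0-q>S2; S1-p>S3; S1-q>S4; S2-p>S5; S2-q>S6; S3-p>S7; S3-q>S8; S4-p>S9; S4-q>S10; S5-p>S11; S5-q>S12; S6-p>S13; S6-q>S14; S7-p>S7; S7-q>S8; S8-p>S9; S8-q>S10; S9-p>S11; S9-q>S12; S10-p>S13; S10-q>S14; S11-p>S7; S11-q>S8; S12-p>S9; S12-q>S10; S13-p>S11; S13-q>S12; S14-p>S13; S14-q>S14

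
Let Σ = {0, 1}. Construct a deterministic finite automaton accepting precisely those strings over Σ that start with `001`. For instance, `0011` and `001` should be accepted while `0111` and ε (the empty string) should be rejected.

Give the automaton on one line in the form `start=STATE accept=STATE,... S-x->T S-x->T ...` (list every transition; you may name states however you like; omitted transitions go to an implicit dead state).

start=S0 accept=S3 S0-0->S1 S0-1->S4 S1-0->S2 S1-1->S4 S2-0->S4 S2-1->S3 S3-0->S3 S3-1->S3 S4-0->S4 S4-1->S4

Walk along `001` while the input agrees: from S0 take `0` to S1, and so on. Any deviation drops to the rejecting sink S4. Once S3 is reached the prefix is confirmed and every continuation is accepted.
With 5 states:
        0   1  
>  S0   S1  S4 
   S1   S2  S4 
   S2   S4  S3 
 * S3   S3  S3 
   S4   S4  S4 
(> = start, * = accepting)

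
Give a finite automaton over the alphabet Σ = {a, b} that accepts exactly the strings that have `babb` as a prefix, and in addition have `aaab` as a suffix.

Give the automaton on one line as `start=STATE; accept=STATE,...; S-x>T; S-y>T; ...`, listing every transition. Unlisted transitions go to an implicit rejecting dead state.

start=q0; accept=q13; q0-a>q1; q0-b>q2; q1-a>q3; q1-b>q4; q2-a>q5; q2-b>q4; q3-a>q6; q3-b>q4; q4-a>q1; q4-b>q4; q5-a>q3; q5-b>q7; q6-a>q6; q6-b>q8; q7-a>q1; q7-b>q9; q8-a>q1; q8-b>q4; q9-a>q10; q9-b>q9; q10-a>q11; q10-b>q9; q11-a>q12; q11-b>q9; q12-a>q12; q12-b>q13; q13-a>q10; q13-b>q9

Build one automaton per condition and run them in lockstep. The first has 6 states tracking whether the input so far still matches the prefix `babb`; the second has 5 states tracking how much of the suffix `aaab` has currently been matched. A product state is a pair (one from each), accepting exactly when both do.
          a    b  
>  q0     q1   q2 
   q1     q3   q4 
   q2     q5   q4 
   q3     q6   q4 
   q4     q1   q4 
   q5     q3   q7 
   q6     q6   q8 
   q7     q1   q9 
   q8     q1   q4 
   q9    q10   q9 
   q10   q11   q9 
   q11   q12   q9 
   q12   q12  q13 
 * q13   q10   q9 
(> = start, * = accepting)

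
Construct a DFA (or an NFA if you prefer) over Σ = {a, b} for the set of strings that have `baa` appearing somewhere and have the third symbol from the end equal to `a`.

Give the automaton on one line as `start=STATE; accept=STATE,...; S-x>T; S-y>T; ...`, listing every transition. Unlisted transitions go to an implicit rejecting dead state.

Run two small machines in parallel and take their product. The first has 4 states tracking whether and how much of `baa` has been seen; the second has 15 states tracking the last 3 symbols read. A product state is a pair (one from each), accepting exactly when both do.
22 states suffice.
          a    b  
>  q0     q1   q2 
   q1     q3   q4 
   q2     q5   q6 
   q3     q7   q8 
   q4     q9  q10 
   q5    q11  q12 
   q6    q13  q14 
   q7     q7   q8 
   q8     q9  q10 
   q9    q11  q12 
   q10   q13  q14 
   q11   q15  q16 
   q12    q9  q10 
   q13   q11  q12 
   q14   q13  q14 
 * q15   q15  q16 
 * q16   q17  q18 
 * q17   q11  q19 
 * q18   q20  q21 
   q19   q17  q18 
   q20   q11  q19 
   q21   q20  q21 
(> = start, * = accepting)

start=q0; accept=q15,q16,q17,q18; q0-a>q1; q0-b>q2; q1-a>q3; q1-b>q4; q2-a>q5; q2-b>q6; q3-a>q7; q3-b>q8; q4-a>q9; q4-b>q10; q5-a>q11; q5-b>q12; q6-a>q13; q6-b>q14; q7-a>q7; q7-b>q8; q8-a>q9; q8-b>q10; q9-a>q11; q9-b>q12; q10-a>q13; q10-b>q14; q11-a>q15; q11-b>q16; q12-a>q9; q12-b>q10; q13-a>q11; q13-b>q12; q14-a>q13; q14-b>q14; q15-a>q15; q15-b>q16; q16-a>q17; q16-b>q18; q17-a>q11; q17-b>q19; q18-a>q20; q18-b>q21; q19-a>q17; q19-b>q18; q20-a>q11; q20-b>q19; q21-a>q20; q21-b>q21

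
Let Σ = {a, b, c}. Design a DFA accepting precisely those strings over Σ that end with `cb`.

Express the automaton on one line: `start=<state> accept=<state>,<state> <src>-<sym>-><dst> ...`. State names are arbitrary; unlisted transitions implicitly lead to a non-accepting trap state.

start=q0 accept=q2 q0-a->q0 q0-b->q0 q0-c->q1 q1-a->q0 q1-b->q2 q1-c->q1 q2-a->q0 q2-b->q0 q2-c->q1

Let each state record the length of the longest suffix of the input read so far that is also a prefix of `cb`. q1 means the last symbol is `c`; q2 means the last 2 symbols are `cb`. Accept only at q2, where the string currently ends in `cb`.
3 states suffice.
        a   b   c  
>  q0   q0  q0  q1 
   q1   q0  q2  q1 
 * q2   q0  q0  q1 
(> = start, * = accepting)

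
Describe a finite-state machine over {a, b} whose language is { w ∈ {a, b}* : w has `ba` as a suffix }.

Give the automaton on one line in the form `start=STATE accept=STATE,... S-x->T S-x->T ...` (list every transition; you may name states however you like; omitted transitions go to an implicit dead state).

start=q0 accept=q2 q0-a->q0 q0-b->q1 q1-a->q2 q1-b->q1 q2-a->q0 q2-b->q1

Remember how much of `ba` the current input suffix matches. State q0 means no match yet; q1 means the last symbol is `b`; q2 means the last 2 symbols are `ba`. Only q2 accepts. On a mismatch, fall back to the longest proper suffix that is still a prefix of `ba`.
3 states suffice.
        a   b  
>  q0   q0  q1 
   q1   q2  q1 
 * q2   q0  q1 
(> = start, * = accepting)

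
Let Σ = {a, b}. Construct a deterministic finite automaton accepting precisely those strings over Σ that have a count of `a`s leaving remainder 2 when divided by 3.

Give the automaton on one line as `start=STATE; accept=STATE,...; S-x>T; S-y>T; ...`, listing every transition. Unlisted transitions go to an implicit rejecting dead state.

start=q0; accept=q2; q0-a>q1; q0-b>q0; q1-a>q2; q1-b>q1; q2-a>q0; q2-b>q2

The only thing that matters is how many `a`s have appeared, reduced mod 3. Use one state per residue: q0 for 0, …, q2 for 2. Reading `a` moves to the next residue; anything else stays put. q2 is accepting.
        a   b  
>  q0   q1  q0 
   q1   q2  q1 
 * q2   q0  q2 
(> = start, * = accepting)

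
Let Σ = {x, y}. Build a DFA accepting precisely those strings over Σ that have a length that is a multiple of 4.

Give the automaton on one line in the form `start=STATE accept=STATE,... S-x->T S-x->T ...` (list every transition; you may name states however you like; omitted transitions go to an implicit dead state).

Count input length modulo 4: every symbol advances one step around the cycle S0 → S1 → S2 → S3 → S0. Accept at S0.
With 4 states:
        x   y  
>* S0   S1  S1 
   S1   S2  S2 
   S2   S3  S3 
   S3   S0  S0 
(> = start, * = accepting)

start=S0 accept=S0 S0-x->S1 S0-y->S1 S1-x->S2 S1-y->S2 S2-x->S3 S2-y->S3 S3-x->S0 S3-y->S0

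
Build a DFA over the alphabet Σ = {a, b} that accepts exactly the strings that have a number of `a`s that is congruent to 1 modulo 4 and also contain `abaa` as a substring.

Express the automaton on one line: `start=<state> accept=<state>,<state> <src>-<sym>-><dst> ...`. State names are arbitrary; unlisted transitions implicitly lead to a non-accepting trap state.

Build one automaton per condition and run them in lockstep. One (4 states) tracks the count of `a`s modulo 4; the other (5 states) tracks whether and how much of `abaa` has been seen. Each combined state is a pair, one component from each; accept when both components accept.
A 20-state machine:
          a    b  
>  q0     q1   q0 
   q1     q2   q3 
   q2     q4   q5 
   q3     q6   q7 
   q4     q8   q9 
   q5    q10  q11 
   q6    q12   q5 
   q7     q2   q7 
   q8     q1  q13 
   q9    q14  q15 
   q10   q16   q9 
   q11    q4  q11 
   q12   q16  q12 
   q13   q17   q0 
   q14   q18  q13 
   q15    q8  q15 
   q16   q18  q16 
   q17   q19   q3 
 * q18   q19  q18 
   q19   q12  q19 
(> = start, * = accepting)

start=q0 accept=q18 q0-a->q1 q0-b->q0 q1-a->q2 q1-b->q3 q2-a->q4 q2-b->q5 q3-a->q6 q3-b->q7 q4-a->q8 q4-b->q9 q5-a->q10 q5-b->q11 q6-a->q12 q6-b->q5 q7-a->q2 q7-b->q7 q8-a->q1 q8-b->q13 q9-a->q14 q9-b->q15 q10-a->q16 q10-b->q9 q11-a->q4 q11-b->q11 q12-a->q16 q12-b->q12 q13-a->q17 q13-b->q0 q14-a->q18 q14-b->q13 q15-a->q8 q15-b->q15 q16-a->q18 q16-b->q16 q17-a->q19 q17-b->q3 q18-a->q19 q18-b->q18 q19-a->q12 q19-b->q19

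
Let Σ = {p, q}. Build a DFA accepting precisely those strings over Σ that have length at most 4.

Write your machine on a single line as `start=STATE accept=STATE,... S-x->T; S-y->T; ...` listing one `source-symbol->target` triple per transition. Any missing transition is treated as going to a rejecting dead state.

Count input length up to 5: every symbol moves from s0 toward s5, which means 'more than 4' and absorbs. Accept from {s0, s1, s2, s3, s4}.
6 states suffice.
        p   q  
>* s0   s1  s1 
 * s1   s2  s2 
 * s2   s3  s3 
 * s3   s4  s4 
 * s4   s5  s5 
   s5   s5  s5 
(> = start, * = accepting)

start=s0; accept=s0,s1,s2,s3,s4; s0-p->s1; s0-q->s1; s1-p->s2; s1-q->s2; s2-p->s3; s2-q->s3; s3-p->s4; s3-q->s4; s4-p->s5; s4-q->s5; s5-p->s5; s5-q->s5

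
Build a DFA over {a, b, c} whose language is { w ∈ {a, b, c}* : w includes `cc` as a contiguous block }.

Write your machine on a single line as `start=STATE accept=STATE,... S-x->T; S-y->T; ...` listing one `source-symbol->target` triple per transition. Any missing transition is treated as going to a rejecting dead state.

start=S0; accept=S2; S0-a->S0; S0-b->S0; S0-c->S1; S1-a->S0; S1-b->S0; S1-c->S2; S2-a->S2; S2-b->S2; S2-c->S2

States S0..S1 record the length of the longest prefix of `cc` that matches the current input suffix. Reaching S2 means `cc` has been seen, and we stay there forever. Accept from S2.
3 states suffice.
        a   b   c  
>  S0   S0  S0  S1 
   S1   S0  S0  S2 
 * S2   S2  S2  S2 
(> = start, * = accepting)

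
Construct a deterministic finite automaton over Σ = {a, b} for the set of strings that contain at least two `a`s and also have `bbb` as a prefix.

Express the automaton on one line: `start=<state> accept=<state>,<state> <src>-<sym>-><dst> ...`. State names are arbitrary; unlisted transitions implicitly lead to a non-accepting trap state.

Handle the two conditions separately and then intersect. One (4 states) tracks the count of `a`s, saturating at 3; the other (5 states) tracks whether the input so far still matches the prefix `bbb`. Each combined state is a pair, one component from each; accept when both components accept. Minimizing collapses redundant product states.
        a   b  
>  S0   S1  S2 
   S1   S1  S1 
   S2   S1  S3 
   S3   S1  S4 
   S4   S5  S4 
   S5   S6  S5 
 * S6   S6  S6 
(> = start, * = accepting)

start=S0 accept=S6 S0-a->S1 S0-b->S2 S1-a->S1 S1-b->S1 S2-a->S1 S2-b->S3 S3-a->S1 S3-b->S4 S4-a->S5 S4-b->S4 S5-a->S6 S5-b->S5 S6-a->S6 S6-b->S6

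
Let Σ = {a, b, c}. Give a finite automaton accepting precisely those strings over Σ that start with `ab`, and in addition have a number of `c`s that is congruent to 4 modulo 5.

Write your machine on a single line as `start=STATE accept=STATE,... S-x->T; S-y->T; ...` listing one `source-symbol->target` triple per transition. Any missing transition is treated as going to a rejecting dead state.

start=q0; accept=q7; q0-a->q1; q0-b->q2; q0-c->q2; q1-a->q2; q1-b->q3; q1-c->q2; q2-a->q2; q2-b->q2; q2-c->q2; q3-a->q3; q3-b->q3; q3-c->q4; q4-a->q4; q4-b->q4; q4-c->q5; q5-a->q5; q5-b->q5; q5-c->q6; q6-a->q6; q6-b->q6; q6-c->q7; q7-a->q7; q7-b->q7; q7-c->q3

Handle the two conditions separately and then intersect. One (4 states) tracks whether the input so far still matches the prefix `ab`; the other (5 states) tracks the count of `c`s modulo 5. Each combined state is a pair, one component from each; accept when both components accept. After merging equivalent states the machine shrinks.
        a   b   c  
>  q0   q1  q2  q2 
   q1   q2  q3  q2 
   q2   q2  q2  q2 
   q3   q3  q3  q4 
   q4   q4  q4  q5 
   q5   q5  q5  q6 
   q6   q6  q6  q7 
 * q7   q7  q7  q3 
(> = start, * = accepting)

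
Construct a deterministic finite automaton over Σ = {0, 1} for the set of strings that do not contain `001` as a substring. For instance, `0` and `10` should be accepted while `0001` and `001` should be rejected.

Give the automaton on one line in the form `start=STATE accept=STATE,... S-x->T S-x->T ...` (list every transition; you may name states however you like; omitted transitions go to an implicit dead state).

Track partial matches of the forbidden pattern `001`. State S3 is a dead state reached once `001` has occurred; every other state accepts. S0 means no part of `001` is currently matched.
        0   1  
>* S0   S1  S0 
 * S1   S2  S0 
 * S2   S2  S3 
   S3   S3  S3 
(> = start, * = accepting)

start=S0 accept=S0,S1,S2 S0-0->S1 S0-1->S0 S1-0->S2 S1-1->S0 S2-0->S2 S2-1->S3 S3-0->S3 S3-1->S3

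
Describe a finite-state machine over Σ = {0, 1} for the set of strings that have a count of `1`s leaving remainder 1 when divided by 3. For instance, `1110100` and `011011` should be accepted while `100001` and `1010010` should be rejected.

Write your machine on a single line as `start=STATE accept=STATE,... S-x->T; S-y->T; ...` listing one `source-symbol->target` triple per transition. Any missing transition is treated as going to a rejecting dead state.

start=s0; accept=s1; s0-0->s0; s0-1->s1; s1-0->s1; s1-1->s2; s2-0->s2; s2-1->s0

Keep the running count of `1`s modulo 3: each `1` advances along the cycle s0 → s1 → s2 → s0 while other symbols loop. Accept at s1.
With 3 states:
        0   1  
>  s0   s0  s1 
 * s1   s1  s2 
   s2   s2  s0 
(> = start, * = accepting)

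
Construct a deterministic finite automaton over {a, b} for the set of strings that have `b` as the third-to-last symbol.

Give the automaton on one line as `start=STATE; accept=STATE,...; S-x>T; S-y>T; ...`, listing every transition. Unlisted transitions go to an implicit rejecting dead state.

Because acceptance depends on a position counted from the end, the machine has to buffer the most recent 3 symbols. Make each state the string of the last up-to-3 symbols read; on input `x` shift the window left and append `x`. Accept when the buffered window has length 3 and begins with `b`.
A 15-state machine:
          a    b  
>  S0     S1   S2 
   S1     S3   S4 
   S2     S5   S6 
   S3     S7   S8 
   S4     S9  S10 
   S5    S11  S12 
   S6    S13  S14 
   S7     S7   S8 
   S8     S9  S10 
   S9    S11  S12 
   S10   S13  S14 
 * S11    S7   S8 
 * S12    S9  S10 
 * S13   S11  S12 
 * S14   S13  S14 
(> = start, * = accepting)

start=S0; accept=S11,S12,S13,S14; S0-a>S1; S0-b>S2; S1-a>S3; S1-b>S4; S2-a>S5; S2-b>S6; S3-a>S7; S3-b>S8; S4-a>S9; S4-b>S10; S5-a>S11; S5-b>S12; S6-a>S13; S6-b>S14; S7-a>S7; S7-b>S8; S8-a>S9; S8-b>S10; S9-a>S11; S9-b>S12; S10-a>S13; S10-b>S14; S11-a>S7; S11-b>S8; S12-a>S9; S12-b>S10; S13-a>S11; S13-b>S12; S14-a>S13; S14-b>S14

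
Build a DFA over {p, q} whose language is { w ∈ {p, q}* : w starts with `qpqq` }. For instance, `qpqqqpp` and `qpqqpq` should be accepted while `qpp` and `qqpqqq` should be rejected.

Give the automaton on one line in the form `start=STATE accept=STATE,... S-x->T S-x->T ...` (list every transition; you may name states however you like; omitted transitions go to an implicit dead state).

Check the first 4 symbols one by one: s0 through s3 record how many have matched `qpqq` so far; any wrong symbol goes to the dead state s5. After all 4 match we enter the accepting sink s4.
A 6-state machine:
        p   q  
>  s0   s5  s1 
   s1   s2  s5 
   s2   s5  s3 
   s3   s5  s4 
 * s4   s4  s4 
   s5   s5  s5 
(> = start, * = accepting)

start=s0 accept=s4 s0-p->s5 s0-q->s1 s1-p->s2 s1-q->s5 s2-p->s5 s2-q->s3 s3-p->s5 s3-q->s4 s4-p->s4 s4-q->s4 s5-p->s5 s5-q->s5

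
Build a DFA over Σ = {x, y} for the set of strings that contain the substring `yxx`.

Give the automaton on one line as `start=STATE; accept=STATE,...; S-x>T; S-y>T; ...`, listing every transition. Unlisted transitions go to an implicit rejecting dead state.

Track how much of `yxx` has been matched so far: state q0 is no progress, q3 is the absorbing accept state reached once `yxx` has occurred. Intermediate states record partial matches; on a mismatch, fall back to the longest reusable overlap.
        x   y  
>  q0   q0  q1 
   q1   q2  q1 
   q2   q3  q1 
 * q3   q3  q3 
(> = start, * = accepting)

start=q0; accept=q3; q0-x>q0; q0-y>q1; q1-x>q2; q1-y>q1; q2-x>q3; q2-y>q1; q3-x>q3; q3-y>q3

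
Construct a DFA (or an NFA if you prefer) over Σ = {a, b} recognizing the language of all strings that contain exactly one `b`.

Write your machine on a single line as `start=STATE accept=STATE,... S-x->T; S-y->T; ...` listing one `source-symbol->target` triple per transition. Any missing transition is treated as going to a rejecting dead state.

Only the number of `b`s matters, and only up to 2. Make a chain S0 → S1 → S2 advanced by each `b` (with S2 absorbing); every other symbol self-loops. The accepting set is {S1}.
With 3 states:
        a   b  
>  S0   S0  S1 
 * S1   S1  S2 
   S2   S2  S2 
(> = start, * = accepting)

start=S0; accept=S1; S0-a->S0; S0-b->S1; S1-a->S1; S1-b->S2; S2-a->S2; S2-b->S2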